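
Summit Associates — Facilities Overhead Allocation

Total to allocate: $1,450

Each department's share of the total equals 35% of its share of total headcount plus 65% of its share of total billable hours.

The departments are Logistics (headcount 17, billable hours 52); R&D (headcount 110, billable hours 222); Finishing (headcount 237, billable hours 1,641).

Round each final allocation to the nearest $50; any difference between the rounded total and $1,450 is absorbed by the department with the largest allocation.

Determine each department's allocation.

Totals — headcount 364, billable hours 1,915.
Composite weights (35% headcount + 65% billable hours): Logistics 0.0340; R&D 0.1811; Finishing 0.7849.
Unrounded shares: Logistics 49.29; R&D 262.63; Finishing 1,138.08.
At nearest $50: Logistics $50; R&D $250; Finishing $1,150. Sum = $1,450.
Rounded total matches; no reconciliation needed.

Logistics: $50 · R&D: $250 · Finishing: $1,150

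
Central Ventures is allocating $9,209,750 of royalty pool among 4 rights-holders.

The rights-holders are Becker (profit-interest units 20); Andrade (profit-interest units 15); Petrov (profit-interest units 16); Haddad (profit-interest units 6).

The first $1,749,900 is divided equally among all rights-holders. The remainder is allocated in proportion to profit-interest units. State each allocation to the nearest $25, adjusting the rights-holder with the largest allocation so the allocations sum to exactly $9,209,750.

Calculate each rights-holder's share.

First tranche $1,749,900 split equally: $437,475 each.
Remainder $7,459,850 by profit-interest units (total 57): Becker 2,617,491.23 → $2,617,500; Andrade 1,963,118.42 → $1,963,125; Petrov 2,093,992.98 → $2,094,000; Haddad 785,247.37 → $785,250.
Rounding difference −$25 on remainder applied to Becker.
Totals: Becker $437,475 + $2,617,475 = $3,054,950; Andrade $437,475 + $1,963,125 = $2,400,600; Petrov $437,475 + $2,094,000 = $2,531,475; Haddad $437,475 + $785,250 = $1,222,725.

Becker: $3,054,950; Andrade: $2,400,600; Petrov: $2,531,475; Haddad: $1,222,725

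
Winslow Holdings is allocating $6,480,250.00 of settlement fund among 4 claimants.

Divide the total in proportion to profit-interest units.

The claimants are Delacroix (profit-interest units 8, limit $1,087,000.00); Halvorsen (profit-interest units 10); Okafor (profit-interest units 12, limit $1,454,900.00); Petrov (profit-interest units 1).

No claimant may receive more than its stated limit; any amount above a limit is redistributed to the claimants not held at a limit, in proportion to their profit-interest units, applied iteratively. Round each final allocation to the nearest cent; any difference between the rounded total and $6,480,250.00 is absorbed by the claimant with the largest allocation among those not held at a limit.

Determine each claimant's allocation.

Total profit-interest units = 31.
Proportional shares (ignoring caps): Delacroix 1,672,322.5806; Halvorsen 2,090,403.2258; Okafor 2,508,483.8710; Petrov 209,040.3226.
Held at cap: Delacroix ($1,087,000.00), Okafor ($1,454,900.00); remaining pool $3,938,350.00 reallocated over remaining profit-interest units 11.
Shares after redistribution: Halvorsen 3,580,318.1818 → $3,580,318.18; Petrov 358,031.8182 → $358,031.82.

Delacroix: $1,087,000.00; Halvorsen: $3,580,318.18; Okafor: $1,454,900.00; Petrov: $358,031.82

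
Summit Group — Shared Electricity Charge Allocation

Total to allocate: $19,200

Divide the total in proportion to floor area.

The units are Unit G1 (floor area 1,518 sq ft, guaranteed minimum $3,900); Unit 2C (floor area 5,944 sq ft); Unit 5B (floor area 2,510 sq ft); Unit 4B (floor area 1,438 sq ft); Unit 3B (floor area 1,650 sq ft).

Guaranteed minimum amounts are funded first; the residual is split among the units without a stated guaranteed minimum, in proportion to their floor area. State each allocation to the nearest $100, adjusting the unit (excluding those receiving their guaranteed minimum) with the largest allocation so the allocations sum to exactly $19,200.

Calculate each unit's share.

Unit G1: $3,900; Unit 2C: $7,900; Unit 5B: $3,300; Unit 4B: $1,900; Unit 3B: $2,200

Guaranteed amounts: Unit G1 $3,900. Residual $15,300.
Residual split over remaining floor area 11,542: Unit 2C 7,879.33 → $7,900; Unit 5B 3,327.24 → $3,300; Unit 4B 1,906.20 → $1,900; Unit 3B 2,187.23 → $2,200.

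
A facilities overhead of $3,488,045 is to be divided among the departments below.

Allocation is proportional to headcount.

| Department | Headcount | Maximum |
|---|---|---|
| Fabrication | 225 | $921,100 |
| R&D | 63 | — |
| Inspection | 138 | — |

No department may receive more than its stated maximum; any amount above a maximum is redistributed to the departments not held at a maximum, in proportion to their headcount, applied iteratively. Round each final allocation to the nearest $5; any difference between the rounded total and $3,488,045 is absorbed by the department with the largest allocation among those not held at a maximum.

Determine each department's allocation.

Sum of headcount: 426.
Unconstrained shares: Fabrication 1,842,277.29; R&D 515,837.64; Inspection 1,129,930.07.
Capped: Fabrication ($921,100); remaining pool $2,566,945 reallocated over remaining headcount 201.
Shares after redistribution: R&D 804,564.85 → $804,565; Inspection 1,762,380.15 → $1,762,380.

Fabrication: $921,100 | R&D: $804,565 | Inspection: $1,762,380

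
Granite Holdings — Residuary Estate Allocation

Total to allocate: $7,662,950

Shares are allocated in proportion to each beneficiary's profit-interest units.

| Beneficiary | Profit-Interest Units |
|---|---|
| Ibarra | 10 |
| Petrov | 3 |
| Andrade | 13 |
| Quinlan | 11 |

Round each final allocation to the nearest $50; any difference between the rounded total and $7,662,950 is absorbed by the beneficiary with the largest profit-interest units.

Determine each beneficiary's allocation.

Combined profit-interest units = 37.
Unrounded shares: Ibarra 10/37 × $7,662,950 = 2,071,067.57; Petrov 3/37 × $7,662,950 = 621,320.27; Andrade 13/37 × $7,662,950 = 2,692,387.84; Quinlan 11/37 × $7,662,950 = 2,278,174.32.
At nearest $50: Ibarra $2,071,050; Petrov $621,300; Andrade $2,692,400; Quinlan $2,278,150. Sum = $7,662,900.
Difference $7,662,950 − $7,662,900 = +$50 applied to largest profit-interest units (Andrade): Andrade becomes $2,692,450.

Ibarra: $2,071,050 | Petrov: $621,300 | Andrade: $2,692,450 | Quinlan: $2,278,150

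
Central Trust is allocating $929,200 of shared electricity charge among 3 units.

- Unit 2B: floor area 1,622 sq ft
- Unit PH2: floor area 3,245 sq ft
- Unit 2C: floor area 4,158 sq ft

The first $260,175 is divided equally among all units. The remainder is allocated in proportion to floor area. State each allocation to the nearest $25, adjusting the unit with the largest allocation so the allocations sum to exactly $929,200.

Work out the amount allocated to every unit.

Unit 2B: $206,975; Unit PH2: $327,275; Unit 2C: $394,950

Equal tier: $260,175 ÷ 3 = $86,725 apiece.
Remainder $669,025 by floor area (total 9,025): Unit 2B 120,239.17 → $120,250; Unit PH2 240,552.48 → $240,550; Unit 2C 308,233.35 → $308,225.
Totals: Unit 2B $86,725 + $120,250 = $206,975; Unit PH2 $86,725 + $240,550 = $327,275; Unit 2C $86,725 + $308,225 = $394,950.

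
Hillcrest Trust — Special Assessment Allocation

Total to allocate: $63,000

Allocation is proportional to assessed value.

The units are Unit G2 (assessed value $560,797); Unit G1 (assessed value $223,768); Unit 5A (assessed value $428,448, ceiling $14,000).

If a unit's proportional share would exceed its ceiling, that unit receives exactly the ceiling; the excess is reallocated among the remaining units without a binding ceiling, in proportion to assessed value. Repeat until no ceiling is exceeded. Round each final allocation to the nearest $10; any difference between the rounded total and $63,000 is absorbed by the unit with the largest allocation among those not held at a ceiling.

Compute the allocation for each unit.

Unit G2: $35,020 · Unit G1: $13,980 · Unit 5A: $14,000

Combined assessed value = 1,213,013.
Unconstrained shares: Unit G2 29,126.00; Unit G1 11,621.79; Unit 5A 22,252.21.
Cap binds for Unit 5A ($14,000); balance $49,000 reallocated over remaining assessed value 784,565.
Remaining shares: Unit G2 35,024.57 → $35,020; Unit G1 13,975.43 → $13,980.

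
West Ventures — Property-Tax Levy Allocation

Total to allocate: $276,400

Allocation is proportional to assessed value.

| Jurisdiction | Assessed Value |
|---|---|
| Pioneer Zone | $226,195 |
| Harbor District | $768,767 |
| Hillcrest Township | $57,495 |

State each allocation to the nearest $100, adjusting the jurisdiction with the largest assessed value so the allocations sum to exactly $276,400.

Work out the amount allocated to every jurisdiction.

Sum of assessed value: 226,195 + 768,767 + 57,495 = 1,052,457.
Pro-rata amounts: Pioneer Zone 59,404.14; Harbor District 201,896.32; Hillcrest Township 15,099.54.
Rounded to nearest $100: Pioneer Zone $59,400; Harbor District $201,900; Hillcrest Township $15,100. Sum = $276,400.
Sum already equals the total — no adjustment.

Pioneer Zone: $59,400; Harbor District: $201,900; Hillcrest Township: $15,100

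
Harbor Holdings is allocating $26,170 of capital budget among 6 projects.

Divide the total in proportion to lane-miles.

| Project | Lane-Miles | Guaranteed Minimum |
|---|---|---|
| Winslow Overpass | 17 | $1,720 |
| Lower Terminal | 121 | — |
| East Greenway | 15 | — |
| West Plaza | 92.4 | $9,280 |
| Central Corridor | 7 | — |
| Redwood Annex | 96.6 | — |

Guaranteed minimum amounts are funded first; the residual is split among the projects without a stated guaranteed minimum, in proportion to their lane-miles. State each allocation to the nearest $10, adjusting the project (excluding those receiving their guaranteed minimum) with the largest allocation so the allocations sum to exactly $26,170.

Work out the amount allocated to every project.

Minimums first: Winslow Overpass $1,720; West Plaza $9,280. Balance $15,170.
Balance split over remaining lane-miles 239.6: Lower Terminal 7,660.98 → $7,660; East Greenway 949.71 → $950; Central Corridor 443.20 → $440; Redwood Annex 6,116.12 → $6,120.

Winslow Overpass: $1,720 | Lower Terminal: $7,660 | East Greenway: $950 | West Plaza: $9,280 | Central Corridor: $440 | Redwood Annex: $6,120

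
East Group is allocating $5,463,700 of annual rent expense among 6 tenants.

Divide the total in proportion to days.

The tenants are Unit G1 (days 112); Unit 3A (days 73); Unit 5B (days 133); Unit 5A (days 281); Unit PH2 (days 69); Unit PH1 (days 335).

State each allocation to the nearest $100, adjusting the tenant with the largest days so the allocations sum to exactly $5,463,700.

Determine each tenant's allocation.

Unit G1: $610,100 | Unit 3A: $397,700 | Unit 5B: $724,500 | Unit 5A: $1,530,700 | Unit PH2: $375,900 | Unit PH1: $1,824,800

Combined days = 112 + 73 + 133 + 281 + 69 + 335 = 1,003.
Unrounded shares: Unit G1 610,104.09; Unit 3A 397,657.13; Unit 5B 724,498.60; Unit 5A 1,530,707.58; Unit PH2 375,867.70; Unit PH1 1,824,864.91.
Rounded to nearest $100: Unit G1 $610,100; Unit 3A $397,700; Unit 5B $724,500; Unit 5A $1,530,700; Unit PH2 $375,900; Unit PH1 $1,824,900. Sum = $5,463,800.
Difference $5,463,700 − $5,463,800 = −$100 applied to largest days (Unit PH1): Unit PH1 becomes $1,824,800.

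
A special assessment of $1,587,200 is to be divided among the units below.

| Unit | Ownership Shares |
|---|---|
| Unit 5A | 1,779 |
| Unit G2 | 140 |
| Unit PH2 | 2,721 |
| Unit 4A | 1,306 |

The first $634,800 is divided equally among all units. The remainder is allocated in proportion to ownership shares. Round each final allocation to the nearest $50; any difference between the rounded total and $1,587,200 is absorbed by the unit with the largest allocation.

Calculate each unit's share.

Unit 5A: $443,650; Unit G2: $181,100; Unit PH2: $594,550; Unit 4A: $367,900

Equal tier: $634,800 ÷ 4 = $158,700 apiece.
Remainder $952,400 by ownership shares (total 5,946): Unit 5A 284,951.16 → $284,950; Unit G2 22,424.49 → $22,400; Unit PH2 435,835.92 → $435,850; Unit 4A 209,188.43 → $209,200.
Totals: Unit 5A $158,700 + $284,950 = $443,650; Unit G2 $158,700 + $22,400 = $181,100; Unit PH2 $158,700 + $435,850 = $594,550; Unit 4A $158,700 + $209,200 = $367,900.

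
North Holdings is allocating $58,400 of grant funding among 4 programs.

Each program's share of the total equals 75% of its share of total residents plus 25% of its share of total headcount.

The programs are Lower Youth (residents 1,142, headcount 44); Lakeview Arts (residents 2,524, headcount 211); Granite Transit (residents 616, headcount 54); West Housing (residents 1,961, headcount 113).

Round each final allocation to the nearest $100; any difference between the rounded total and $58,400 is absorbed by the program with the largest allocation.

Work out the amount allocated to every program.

Lower Youth: $9,500; Lakeview Arts: $25,000; Granite Transit: $6,200; West Housing: $17,700

Totals — residents 6,243, headcount 422.
Blended shares (75% residents + 25% headcount): Lower Youth 0.1633; Lakeview Arts 0.4282; Granite Transit 0.1060; West Housing 0.3025.
Pro-rata amounts: Lower Youth 9,534.38; Lakeview Arts 25,008.02; Granite Transit 6,190.01; West Housing 17,667.58.
At nearest $100: Lower Youth $9,500; Lakeview Arts $25,000; Granite Transit $6,200; West Housing $17,700. Sum = $58,400.
Sum already equals the total — no adjustment.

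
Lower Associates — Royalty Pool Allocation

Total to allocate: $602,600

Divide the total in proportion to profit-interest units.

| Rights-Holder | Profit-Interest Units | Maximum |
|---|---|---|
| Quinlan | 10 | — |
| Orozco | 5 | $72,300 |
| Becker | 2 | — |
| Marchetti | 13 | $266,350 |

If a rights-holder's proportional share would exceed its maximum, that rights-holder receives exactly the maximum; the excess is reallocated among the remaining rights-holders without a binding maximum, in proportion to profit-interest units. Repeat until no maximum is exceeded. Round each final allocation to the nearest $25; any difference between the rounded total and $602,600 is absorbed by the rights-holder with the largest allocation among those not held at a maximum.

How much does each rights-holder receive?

Total profit-interest units = 30.
Pro-rata shares before constraints: Quinlan 200,866.67; Orozco 100,433.33; Becker 40,173.33; Marchetti 261,126.67.
Capped: Orozco ($72,300); remaining pool $530,300 reallocated over remaining profit-interest units 25.
Capped: Marchetti ($266,350); remaining pool $263,950 reallocated over remaining profit-interest units 12.
Shares after redistribution: Quinlan 219,958.33 → $219,950; Becker 43,991.67 → $44,000.

Quinlan: $219,950 | Orozco: $72,300 | Becker: $44,000 | Marchetti: $266,350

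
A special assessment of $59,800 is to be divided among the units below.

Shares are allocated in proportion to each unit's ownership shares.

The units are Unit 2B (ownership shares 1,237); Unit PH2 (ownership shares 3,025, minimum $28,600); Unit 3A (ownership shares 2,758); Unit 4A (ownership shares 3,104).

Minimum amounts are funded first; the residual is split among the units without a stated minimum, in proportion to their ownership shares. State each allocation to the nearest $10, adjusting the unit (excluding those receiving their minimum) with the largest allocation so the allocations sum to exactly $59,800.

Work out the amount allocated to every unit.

Guaranteed amounts: Unit PH2 $28,600. Residual $31,200.
Residual split over remaining ownership shares 7,099: Unit 2B 5,436.60 → $5,440; Unit 3A 12,121.37 → $12,120; Unit 4A 13,642.03 → $13,640.

Unit 2B: $5,440 · Unit PH2: $28,600 · Unit 3A: $12,120 · Unit 4A: $13,640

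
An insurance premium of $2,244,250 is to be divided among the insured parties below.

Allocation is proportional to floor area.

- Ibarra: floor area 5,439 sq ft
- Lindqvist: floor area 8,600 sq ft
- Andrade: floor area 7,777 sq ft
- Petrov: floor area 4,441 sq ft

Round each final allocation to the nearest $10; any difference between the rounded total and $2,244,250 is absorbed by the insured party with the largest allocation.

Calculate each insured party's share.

Ibarra: $464,880 | Lindqvist: $735,070 | Andrade: $664,720 | Petrov: $379,580

Floor area total: 26,257.
Pro-rata amounts: Ibarra 5,439/26,257 × $2,244,250 = 464,884.63; Lindqvist 8,600/26,257 × $2,244,250 = 735,063.03; Andrade 7,777/26,257 × $2,244,250 = 664,719.21; Petrov 4,441/26,257 × $2,244,250 = 379,583.13.
At nearest $10: Ibarra $464,880; Lindqvist $735,060; Andrade $664,720; Petrov $379,580. Sum = $2,244,240.
Difference $2,244,250 − $2,244,240 = +$10 applied to largest allocation (Lindqvist): Lindqvist becomes $735,070.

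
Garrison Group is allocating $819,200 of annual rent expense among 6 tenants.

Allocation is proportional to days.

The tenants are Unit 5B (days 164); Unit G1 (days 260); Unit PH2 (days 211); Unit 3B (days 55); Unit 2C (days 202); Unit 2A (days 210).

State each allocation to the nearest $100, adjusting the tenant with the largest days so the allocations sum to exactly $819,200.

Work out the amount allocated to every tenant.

Unit 5B: $121,900 | Unit G1: $193,200 | Unit PH2: $156,900 | Unit 3B: $40,900 | Unit 2C: $150,200 | Unit 2A: $156,100

Sum of days: 1,102.
Proportional shares: Unit 5B 164/1,102 × $819,200 = 121,913.61; Unit G1 260/1,102 × $819,200 = 193,277.68; Unit PH2 211/1,102 × $819,200 = 156,852.27; Unit 3B 55/1,102 × $819,200 = 40,885.66; Unit 2C 202/1,102 × $819,200 = 150,161.89; Unit 2A 210/1,102 × $819,200 = 156,108.89.
Rounded to nearest $100: Unit 5B $121,900; Unit G1 $193,300; Unit PH2 $156,900; Unit 3B $40,900; Unit 2C $150,200; Unit 2A $156,100. Sum = $819,300.
Difference $819,200 − $819,300 = −$100 applied to largest days (Unit G1): Unit G1 becomes $193,200.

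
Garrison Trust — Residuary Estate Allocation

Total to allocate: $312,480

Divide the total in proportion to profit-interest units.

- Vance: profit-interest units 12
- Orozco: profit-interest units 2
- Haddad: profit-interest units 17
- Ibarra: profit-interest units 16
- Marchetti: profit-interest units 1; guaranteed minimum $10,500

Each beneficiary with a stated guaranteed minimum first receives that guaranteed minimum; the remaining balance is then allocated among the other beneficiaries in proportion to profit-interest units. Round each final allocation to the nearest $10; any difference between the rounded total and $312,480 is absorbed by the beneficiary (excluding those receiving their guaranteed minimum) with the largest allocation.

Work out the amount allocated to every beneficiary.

Vance: $77,100; Orozco: $12,850; Haddad: $109,230; Ibarra: $102,800; Marchetti: $10,500

Fund the minimums — Marchetti $10,500. Residual $301,980.
Residual split over remaining profit-interest units 47: Vance 77,101.28 → $77,100; Orozco 12,850.21 → $12,850; Haddad 109,226.81 → $109,230; Ibarra 102,801.70 → $102,800.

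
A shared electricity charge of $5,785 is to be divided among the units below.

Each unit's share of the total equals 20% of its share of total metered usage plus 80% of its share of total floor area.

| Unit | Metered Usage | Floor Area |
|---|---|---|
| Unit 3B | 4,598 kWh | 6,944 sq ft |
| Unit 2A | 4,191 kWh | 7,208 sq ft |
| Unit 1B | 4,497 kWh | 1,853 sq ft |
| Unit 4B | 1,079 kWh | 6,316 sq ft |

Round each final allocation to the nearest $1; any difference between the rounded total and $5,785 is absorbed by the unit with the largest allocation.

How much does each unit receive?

Totals — metered usage 14,365, floor area 22,321.
Blended shares (20% metered usage + 80% floor area): Unit 3B 0.3129; Unit 2A 0.3167; Unit 1B 0.1290; Unit 4B 0.2414.
Proportional shares: Unit 3B 1,810.09; Unit 2A 1,832.05; Unit 1B 746.40; Unit 4B 1,396.46.
At nearest $1: Unit 3B $1,810; Unit 2A $1,832; Unit 1B $746; Unit 4B $1,396. Sum = $5,784.
Difference $5,785 − $5,784 = +$1 applied to largest allocation (Unit 2A): Unit 2A becomes $1,833.

Unit 3B: $1,810 | Unit 2A: $1,833 | Unit 1B: $746 | Unit 4B: $1,396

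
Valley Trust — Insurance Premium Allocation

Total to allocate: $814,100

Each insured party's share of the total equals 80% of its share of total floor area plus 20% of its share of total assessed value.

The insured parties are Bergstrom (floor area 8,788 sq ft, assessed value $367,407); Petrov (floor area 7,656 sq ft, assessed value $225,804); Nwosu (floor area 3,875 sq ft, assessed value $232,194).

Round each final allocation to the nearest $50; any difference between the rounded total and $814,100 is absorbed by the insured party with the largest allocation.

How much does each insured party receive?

Bergstrom: $354,150; Petrov: $289,950; Nwosu: $170,000

Floor area total 20,319; assessed value total 825,405.
Combined weights (80% floor area + 20% assessed value): Bergstrom 0.4350; Petrov 0.3561; Nwosu 0.2088.
Raw shares: Bergstrom 354,154.62; Petrov 289,938.18; Nwosu 170,007.20.
Rounded to nearest $50: Bergstrom $354,150; Petrov $289,950; Nwosu $170,000. Sum = $814,100.
No rounding difference to absorb.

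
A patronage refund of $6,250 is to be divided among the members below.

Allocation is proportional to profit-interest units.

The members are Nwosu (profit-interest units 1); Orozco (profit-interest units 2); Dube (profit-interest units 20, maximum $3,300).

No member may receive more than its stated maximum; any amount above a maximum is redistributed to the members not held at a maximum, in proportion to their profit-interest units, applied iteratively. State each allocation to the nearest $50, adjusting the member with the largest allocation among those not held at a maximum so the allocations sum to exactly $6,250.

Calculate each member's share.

Sum of profit-interest units: 23.
Proportional shares (ignoring caps): Nwosu 271.74; Orozco 543.48; Dube 5,434.78.
Held at cap: Dube ($3,300); residual $2,950 reallocated over remaining profit-interest units 3.
Remaining shares: Nwosu 983.33 → $1,000; Orozco 1,966.67 → $1,950.

Nwosu: $1,000 · Orozco: $1,950 · Dube: $3,300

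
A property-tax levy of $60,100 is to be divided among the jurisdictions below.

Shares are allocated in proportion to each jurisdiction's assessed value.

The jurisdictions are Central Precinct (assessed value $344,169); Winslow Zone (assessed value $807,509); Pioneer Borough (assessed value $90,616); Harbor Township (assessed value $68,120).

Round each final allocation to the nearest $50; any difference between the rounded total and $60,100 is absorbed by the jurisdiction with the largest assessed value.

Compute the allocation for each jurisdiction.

Central Precinct: $15,800; Winslow Zone: $37,050; Pioneer Borough: $4,150; Harbor Township: $3,100

Total assessed value = 344,169 + 807,509 + 90,616 + 68,120 = 1,310,414.
Proportional shares: Central Precinct 15,784.75; Winslow Zone 37,035.08; Pioneer Borough 4,155.95; Harbor Township 3,124.21.
After rounding ($50): Central Precinct $15,800; Winslow Zone $37,050; Pioneer Borough $4,150; Harbor Township $3,100. Sum = $60,100.
Rounded total matches; no reconciliation needed.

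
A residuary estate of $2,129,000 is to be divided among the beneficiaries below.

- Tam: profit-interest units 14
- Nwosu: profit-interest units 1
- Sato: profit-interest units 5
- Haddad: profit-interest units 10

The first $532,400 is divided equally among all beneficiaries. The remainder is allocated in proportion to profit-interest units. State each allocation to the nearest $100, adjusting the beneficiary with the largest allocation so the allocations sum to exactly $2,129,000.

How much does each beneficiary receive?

Equal tier: $532,400 ÷ 4 = $133,100 apiece.
Remainder $1,596,600 by profit-interest units (total 30): Tam 745,080.00 → $745,100; Nwosu 53,220.00 → $53,200; Sato 266,100.00 → $266,100; Haddad 532,200.00 → $532,200.
Totals: Tam $133,100 + $745,100 = $878,200; Nwosu $133,100 + $53,200 = $186,300; Sato $133,100 + $266,100 = $399,200; Haddad $133,100 + $532,200 = $665,300.

Tam: $878,200 | Nwosu: $186,300 | Sato: $399,200 | Haddad: $665,300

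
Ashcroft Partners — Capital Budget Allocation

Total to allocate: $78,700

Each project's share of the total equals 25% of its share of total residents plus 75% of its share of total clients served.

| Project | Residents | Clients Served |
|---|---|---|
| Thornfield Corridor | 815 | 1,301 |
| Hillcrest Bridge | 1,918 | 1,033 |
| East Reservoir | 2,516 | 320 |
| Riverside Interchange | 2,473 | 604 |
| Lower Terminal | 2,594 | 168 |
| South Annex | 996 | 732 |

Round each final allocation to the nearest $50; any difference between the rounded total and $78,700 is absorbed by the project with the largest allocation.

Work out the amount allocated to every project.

Totals — residents 11,312, clients served 4,158.
Combined weights (25% residents + 75% clients served): Thornfield Corridor 0.2527; Hillcrest Bridge 0.2287; East Reservoir 0.1133; Riverside Interchange 0.1636; Lower Terminal 0.0876; South Annex 0.1540.
Proportional shares: Thornfield Corridor 19,885.91; Hillcrest Bridge 17,999.96; East Reservoir 8,918.66; Riverside Interchange 12,875.40; Lower Terminal 6,896.60; South Annex 12,123.47.
After rounding ($50): Thornfield Corridor $19,900; Hillcrest Bridge $18,000; East Reservoir $8,900; Riverside Interchange $12,900; Lower Terminal $6,900; South Annex $12,100. Sum = $78,700.
No rounding difference to absorb.

Thornfield Corridor: $19,900; Hillcrest Bridge: $18,000; East Reservoir: $8,900; Riverside Interchange: $12,900; Lower Terminal: $6,900; South Annex: $12,100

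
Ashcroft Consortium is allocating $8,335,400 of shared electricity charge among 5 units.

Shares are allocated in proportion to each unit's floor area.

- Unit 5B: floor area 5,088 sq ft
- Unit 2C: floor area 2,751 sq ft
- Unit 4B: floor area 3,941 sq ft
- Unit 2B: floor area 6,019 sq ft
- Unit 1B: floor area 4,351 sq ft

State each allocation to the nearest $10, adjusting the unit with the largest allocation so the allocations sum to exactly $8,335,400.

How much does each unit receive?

Sum of floor area: 22,150.
Proportional shares: Unit 5B 5,088/22,150 × $8,335,400 = 1,914,695.95; Unit 2C 2,751/22,150 × $8,335,400 = 1,035,245.39; Unit 4B 3,941/22,150 × $8,335,400 = 1,483,061.46; Unit 2B 6,019/22,150 × $8,335,400 = 2,265,046.17; Unit 1B 4,351/22,150 × $8,335,400 = 1,637,351.03.
At nearest $10: Unit 5B $1,914,700; Unit 2C $1,035,250; Unit 4B $1,483,060; Unit 2B $2,265,050; Unit 1B $1,637,350. Sum = $8,335,410.
Difference $8,335,400 − $8,335,410 = −$10 applied to largest allocation (Unit 2B): Unit 2B becomes $2,265,040.

Unit 5B: $1,914,700; Unit 2C: $1,035,250; Unit 4B: $1,483,060; Unit 2B: $2,265,040; Unit 1B: $1,637,350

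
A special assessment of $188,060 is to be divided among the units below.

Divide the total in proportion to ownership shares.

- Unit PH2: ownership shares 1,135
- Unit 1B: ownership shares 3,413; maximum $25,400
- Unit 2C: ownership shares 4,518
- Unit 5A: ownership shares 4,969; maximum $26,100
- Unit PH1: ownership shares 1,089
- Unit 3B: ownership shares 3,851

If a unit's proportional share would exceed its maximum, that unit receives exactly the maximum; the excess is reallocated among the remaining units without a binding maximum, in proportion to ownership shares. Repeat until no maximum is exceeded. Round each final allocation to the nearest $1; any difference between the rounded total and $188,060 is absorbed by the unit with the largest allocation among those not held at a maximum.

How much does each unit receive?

Unit PH2: $14,632; Unit 1B: $25,400; Unit 2C: $58,244; Unit 5A: $26,100; Unit PH1: $14,039; Unit 3B: $49,645

Ownership shares total: 18,975.
Proportional shares (ignoring caps): Unit PH2 11,248.91; Unit 1B 33,826.02; Unit 2C 44,777.61; Unit 5A 49,247.44; Unit PH1 10,793.01; Unit 3B 38,167.01.
Cap binds for Unit 1B ($25,400), Unit 5A ($26,100); residual $136,560 reallocated over remaining ownership shares 10,593.
Shares after redistribution: Unit PH2 14,631.89 → $14,632; Unit 2C 58,243.94 → $58,244; Unit PH1 14,038.88 → $14,039; Unit 3B 49,645.29 → $49,645.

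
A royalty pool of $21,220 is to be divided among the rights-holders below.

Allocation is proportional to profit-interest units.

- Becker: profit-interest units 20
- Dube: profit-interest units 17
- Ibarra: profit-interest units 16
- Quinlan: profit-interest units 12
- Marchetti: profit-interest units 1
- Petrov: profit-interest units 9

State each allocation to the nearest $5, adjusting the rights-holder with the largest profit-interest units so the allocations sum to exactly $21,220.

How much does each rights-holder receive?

Becker: $5,660; Dube: $4,810; Ibarra: $4,525; Quinlan: $3,395; Marchetti: $285; Petrov: $2,545

Total profit-interest units = 20 + 17 + 16 + 12 + 1 + 9 = 75.
Pro-rata amounts: Becker 5,658.67; Dube 4,809.87; Ibarra 4,526.93; Quinlan 3,395.20; Marchetti 282.93; Petrov 2,546.40.
At nearest $5: Becker $5,660; Dube $4,810; Ibarra $4,525; Quinlan $3,395; Marchetti $285; Petrov $2,545. Sum = $21,220.
Sum already equals the total — no adjustment.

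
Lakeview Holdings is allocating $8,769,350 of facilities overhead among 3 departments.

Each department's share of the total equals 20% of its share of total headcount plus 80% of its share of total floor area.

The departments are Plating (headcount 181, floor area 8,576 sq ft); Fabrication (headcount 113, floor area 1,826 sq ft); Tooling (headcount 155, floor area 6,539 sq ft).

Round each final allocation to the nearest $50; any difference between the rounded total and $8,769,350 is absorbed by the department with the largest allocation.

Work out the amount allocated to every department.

Plating: $4,258,450; Fabrication: $1,197,550; Tooling: $3,313,350

Totals — headcount 449, floor area 16,941.
Combined weights (20% headcount + 80% floor area): Plating 0.4856; Fabrication 0.1366; Tooling 0.3778.
Pro-rata amounts: Plating 4,258,445.51; Fabrication 1,197,566.57; Tooling 3,313,337.93.
After rounding ($50): Plating $4,258,450; Fabrication $1,197,550; Tooling $3,313,350. Sum = $8,769,350.
Rounded total matches; no reconciliation needed.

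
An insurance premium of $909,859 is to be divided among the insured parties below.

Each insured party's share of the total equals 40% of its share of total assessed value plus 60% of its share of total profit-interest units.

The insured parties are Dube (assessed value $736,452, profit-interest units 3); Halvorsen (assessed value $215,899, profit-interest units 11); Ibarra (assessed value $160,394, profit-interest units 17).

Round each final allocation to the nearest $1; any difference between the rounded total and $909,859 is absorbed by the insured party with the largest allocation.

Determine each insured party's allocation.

Totals — assessed value 1,112,745, profit-interest units 31.
Composite weights (40% assessed value + 60% profit-interest units): Dube 0.3228; Halvorsen 0.2905; Ibarra 0.3867.
Proportional shares: Dube 293,700.62; Halvorsen 264,325.63; Ibarra 351,832.75.
After rounding ($1): Dube $293,701; Halvorsen $264,326; Ibarra $351,833. Sum = $909,860.
Difference $909,859 − $909,860 = −$1 applied to largest allocation (Ibarra): Ibarra becomes $351,832.

Dube: $293,701; Halvorsen: $264,326; Ibarra: $351,832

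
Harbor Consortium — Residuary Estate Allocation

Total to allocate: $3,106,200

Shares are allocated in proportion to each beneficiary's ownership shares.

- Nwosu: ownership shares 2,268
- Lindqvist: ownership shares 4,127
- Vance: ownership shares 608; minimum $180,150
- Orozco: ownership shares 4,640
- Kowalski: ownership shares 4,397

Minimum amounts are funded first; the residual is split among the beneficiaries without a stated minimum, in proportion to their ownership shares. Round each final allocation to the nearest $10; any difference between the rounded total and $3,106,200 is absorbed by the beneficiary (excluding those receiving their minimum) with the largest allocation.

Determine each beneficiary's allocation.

Minimums first: Vance $180,150. Balance $2,926,050.
Balance split over remaining ownership shares 15,432: Nwosu 430,033.79 → $430,030; Lindqvist 782,517.39 → $782,520; Orozco 879,786.94 → $879,790; Kowalski 833,711.89 → $833,710.

Nwosu: $430,030; Lindqvist: $782,520; Vance: $180,150; Orozco: $879,790; Kowalski: $833,710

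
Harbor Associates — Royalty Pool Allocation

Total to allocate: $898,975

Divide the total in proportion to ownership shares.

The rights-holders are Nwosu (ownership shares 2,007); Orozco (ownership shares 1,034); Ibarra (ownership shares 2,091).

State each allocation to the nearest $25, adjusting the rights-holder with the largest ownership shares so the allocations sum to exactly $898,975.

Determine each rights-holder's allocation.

Combined ownership shares = 2,007 + 1,034 + 2,091 = 5,132.
Raw shares: Nwosu 351,567.19; Orozco 181,126.30; Ibarra 366,281.51.
Rounded to nearest $25: Nwosu $351,575; Orozco $181,125; Ibarra $366,275. Sum = $898,975.
Sum already equals the total — no adjustment.

Nwosu: $351,575 · Orozco: $181,125 · Ibarra: $366,275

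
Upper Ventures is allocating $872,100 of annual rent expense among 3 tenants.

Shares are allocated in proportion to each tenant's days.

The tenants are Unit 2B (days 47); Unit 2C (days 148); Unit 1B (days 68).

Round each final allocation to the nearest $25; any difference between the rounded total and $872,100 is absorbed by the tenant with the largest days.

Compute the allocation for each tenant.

Combined days = 47 + 148 + 68 = 263.
Raw shares: Unit 2B 155,850.57; Unit 2C 490,763.50; Unit 1B 225,485.93.
After rounding ($25): Unit 2B $155,850; Unit 2C $490,775; Unit 1B $225,475. Sum = $872,100.
Rounded total matches; no reconciliation needed.

Unit 2B: $155,850 | Unit 2C: $490,775 | Unit 1B: $225,475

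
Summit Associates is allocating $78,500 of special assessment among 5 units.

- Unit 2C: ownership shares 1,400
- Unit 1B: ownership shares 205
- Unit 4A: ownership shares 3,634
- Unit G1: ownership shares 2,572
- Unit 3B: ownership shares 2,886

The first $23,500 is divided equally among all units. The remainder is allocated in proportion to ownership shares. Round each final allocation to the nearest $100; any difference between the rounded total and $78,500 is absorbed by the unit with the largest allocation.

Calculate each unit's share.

Unit 2C: $11,900 | Unit 1B: $5,800 | Unit 4A: $23,400 | Unit G1: $17,900 | Unit 3B: $19,500

Equal tier: $23,500 ÷ 5 = $4,700 apiece.
Remainder $55,000 by ownership shares (total 10,697): Unit 2C 7,198.28 → $7,200; Unit 1B 1,054.03 → $1,100; Unit 4A 18,684.68 → $18,700; Unit G1 13,224.27 → $13,200; Unit 3B 14,838.74 → $14,800.
Totals: Unit 2C $4,700 + $7,200 = $11,900; Unit 1B $4,700 + $1,100 = $5,800; Unit 4A $4,700 + $18,700 = $23,400; Unit G1 $4,700 + $13,200 = $17,900; Unit 3B $4,700 + $14,800 = $19,500.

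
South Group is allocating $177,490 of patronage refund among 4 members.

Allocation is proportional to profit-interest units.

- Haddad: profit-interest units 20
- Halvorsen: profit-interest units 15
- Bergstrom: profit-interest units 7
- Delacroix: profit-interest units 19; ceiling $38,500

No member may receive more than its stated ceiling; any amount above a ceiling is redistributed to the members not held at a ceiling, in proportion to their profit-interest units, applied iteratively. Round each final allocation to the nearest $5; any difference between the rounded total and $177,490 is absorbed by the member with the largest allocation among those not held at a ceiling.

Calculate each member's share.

Profit-interest units total: 61.
Unconstrained shares: Haddad 58,193.44; Halvorsen 43,645.08; Bergstrom 20,367.70; Delacroix 55,283.77.
Cap binds for Delacroix ($38,500); remaining pool $138,990 reallocated over remaining profit-interest units 42.
Redistributed shares: Haddad 66,185.71 → $66,185; Halvorsen 49,639.29 → $49,640; Bergstrom 23,165.00 → $23,165.

Haddad: $66,185 · Halvorsen: $49,640 · Bergstrom: $23,165 · Delacroix: $38,500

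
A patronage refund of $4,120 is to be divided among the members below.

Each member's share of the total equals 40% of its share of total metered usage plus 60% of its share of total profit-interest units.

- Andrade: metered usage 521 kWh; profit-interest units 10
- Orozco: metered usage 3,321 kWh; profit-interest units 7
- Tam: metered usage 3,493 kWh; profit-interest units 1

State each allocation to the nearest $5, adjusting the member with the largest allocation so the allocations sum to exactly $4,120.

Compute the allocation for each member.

Andrade: $1,490 · Orozco: $1,710 · Tam: $920

Totals — metered usage 7,335, profit-interest units 18.
Composite weights (40% metered usage + 60% profit-interest units): Andrade 0.3617; Orozco 0.4144; Tam 0.2238.
Raw shares: Andrade 1,490.39; Orozco 1,707.48; Tam 922.13.
Rounded to nearest $5: Andrade $1,490; Orozco $1,705; Tam $920. Sum = $4,115.
Difference $4,120 − $4,115 = +$5 applied to largest allocation (Orozco): Orozco becomes $1,710.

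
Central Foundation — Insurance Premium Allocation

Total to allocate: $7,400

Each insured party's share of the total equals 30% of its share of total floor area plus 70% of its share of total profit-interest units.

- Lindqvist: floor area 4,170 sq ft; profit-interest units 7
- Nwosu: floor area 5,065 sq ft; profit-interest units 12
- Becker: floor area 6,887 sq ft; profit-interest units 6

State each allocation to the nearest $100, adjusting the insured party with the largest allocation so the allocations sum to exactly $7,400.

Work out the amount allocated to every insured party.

Lindqvist: $2,000 · Nwosu: $3,200 · Becker: $2,200

Totals — floor area 16,122, profit-interest units 25.
Blended shares (30% floor area + 70% profit-interest units): Lindqvist 0.2736; Nwosu 0.4303; Becker 0.2962.
Proportional shares: Lindqvist 2,024.61; Nwosu 3,183.85; Becker 2,191.54.
After rounding ($100): Lindqvist $2,000; Nwosu $3,200; Becker $2,200. Sum = $7,400.
Sum already equals the total — no adjustment.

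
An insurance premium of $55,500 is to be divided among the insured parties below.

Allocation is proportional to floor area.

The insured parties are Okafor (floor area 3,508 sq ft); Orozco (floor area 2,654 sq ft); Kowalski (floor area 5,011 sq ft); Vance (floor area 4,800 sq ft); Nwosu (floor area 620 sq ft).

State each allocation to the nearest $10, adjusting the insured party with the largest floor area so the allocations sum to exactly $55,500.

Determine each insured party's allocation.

Total floor area = 3,508 + 2,654 + 5,011 + 4,800 + 620 = 16,593.
Pro-rata amounts: Okafor 11,733.50; Orozco 8,877.06; Kowalski 16,760.71; Vance 16,054.96; Nwosu 2,073.77.
After rounding ($10): Okafor $11,730; Orozco $8,880; Kowalski $16,760; Vance $16,050; Nwosu $2,070. Sum = $55,490.
Difference $55,500 − $55,490 = +$10 applied to largest floor area (Kowalski): Kowalski becomes $16,770.

Okafor: $11,730 · Orozco: $8,880 · Kowalski: $16,770 · Vance: $16,050 · Nwosu: $2,070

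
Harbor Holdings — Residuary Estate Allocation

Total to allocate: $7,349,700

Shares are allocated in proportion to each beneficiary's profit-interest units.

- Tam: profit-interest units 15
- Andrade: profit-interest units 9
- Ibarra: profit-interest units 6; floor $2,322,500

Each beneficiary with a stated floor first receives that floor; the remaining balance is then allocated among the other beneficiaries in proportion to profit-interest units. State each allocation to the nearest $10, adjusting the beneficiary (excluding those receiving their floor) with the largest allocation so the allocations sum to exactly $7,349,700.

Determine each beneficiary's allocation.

Tam: $3,142,000 | Andrade: $1,885,200 | Ibarra: $2,322,500

Fund the minimums — Ibarra $2,322,500. Balance $5,027,200.
Balance split over remaining profit-interest units 24: Tam 3,142,000.00 → $3,142,000; Andrade 1,885,200.00 → $1,885,200.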